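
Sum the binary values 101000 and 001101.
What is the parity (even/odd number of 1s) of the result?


101000 = 40
001101 = 13
Sum = 53 = 110101
1s count = 4

even parity (4 ones in 110101)


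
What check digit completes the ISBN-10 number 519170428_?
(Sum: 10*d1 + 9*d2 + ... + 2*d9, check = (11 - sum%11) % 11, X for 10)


Weighted sum: 218
218 mod 11 = 9

Check digit: 2


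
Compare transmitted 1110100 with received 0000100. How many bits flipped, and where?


XOR: 1110000

3 error(s) at position(s): 0, 1, 2


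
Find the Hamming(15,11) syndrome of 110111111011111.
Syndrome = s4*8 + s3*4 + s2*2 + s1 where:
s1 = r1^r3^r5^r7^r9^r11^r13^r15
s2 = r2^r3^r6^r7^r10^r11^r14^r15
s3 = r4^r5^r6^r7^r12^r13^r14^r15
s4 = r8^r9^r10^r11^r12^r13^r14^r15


s1=1, s2=0, s3=0, s4=1

Syndrome = 9 (error at position 9)


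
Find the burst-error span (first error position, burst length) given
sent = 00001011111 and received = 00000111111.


XOR: 00001100000

Burst at position 4, length 2


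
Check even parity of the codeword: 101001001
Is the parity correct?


Number of 1s: 4

Yes, parity is correct (4 ones)


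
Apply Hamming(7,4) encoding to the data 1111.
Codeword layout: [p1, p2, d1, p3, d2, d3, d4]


Parity bits: p1=1, p2=1, p3=1

1111111


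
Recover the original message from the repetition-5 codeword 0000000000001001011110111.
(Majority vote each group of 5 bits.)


Groups: 00000, 00000, 00100, 10111, 10111
Majority votes: 00011

00011


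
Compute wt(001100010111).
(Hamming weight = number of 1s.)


Counting 1s in 001100010111

6


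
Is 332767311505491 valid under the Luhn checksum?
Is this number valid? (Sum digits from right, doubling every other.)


Luhn sum = 49
49 mod 10 = 9

Invalid (Luhn sum mod 10 = 9)


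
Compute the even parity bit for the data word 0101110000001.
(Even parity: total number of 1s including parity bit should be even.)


Number of 1s in data: 5
Parity bit: 1

1


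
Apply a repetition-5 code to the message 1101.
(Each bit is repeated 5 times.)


Each bit -> 5 copies

11111111110000011111


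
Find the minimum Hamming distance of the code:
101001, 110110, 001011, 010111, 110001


Comparing all pairs, minimum distance: 2
Can detect 1 errors, correct 0 errors

2


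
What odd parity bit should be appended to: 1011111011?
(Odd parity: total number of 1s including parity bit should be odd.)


Number of 1s in data: 8
Parity bit: 1

1


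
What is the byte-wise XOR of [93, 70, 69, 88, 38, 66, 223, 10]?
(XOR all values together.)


XOR chain: 93 ^ 70 ^ 69 ^ 88 ^ 38 ^ 66 ^ 223 ^ 10 = 183

183


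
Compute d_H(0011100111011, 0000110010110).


XOR: 0011010101101
Count of 1s: 7

7


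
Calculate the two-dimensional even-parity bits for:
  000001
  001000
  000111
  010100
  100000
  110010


Row parities: 111011
Column parities: 001000

Row P: 111011, Col P: 001000, Corner: 1


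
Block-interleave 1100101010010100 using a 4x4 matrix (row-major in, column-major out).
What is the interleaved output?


Matrix:
  1100
  1010
  1001
  0100
Read columns: 1110100101000010

1110100101000010


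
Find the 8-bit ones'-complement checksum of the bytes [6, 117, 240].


Sum = 363 mod 256 = 107
Complement = 148

148


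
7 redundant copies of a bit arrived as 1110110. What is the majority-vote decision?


Ones: 5 out of 7
Threshold: 4

1 (5/7 voted 1)


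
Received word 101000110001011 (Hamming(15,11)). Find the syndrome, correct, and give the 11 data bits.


Syndrome = 0: no error detected

Data: 10010001011 (no errors)


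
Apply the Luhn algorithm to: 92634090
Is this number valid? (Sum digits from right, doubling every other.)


Luhn sum = 34
34 mod 10 = 4

Invalid (Luhn sum mod 10 = 4)


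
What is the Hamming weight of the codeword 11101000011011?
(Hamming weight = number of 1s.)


Counting 1s in 11101000011011

8


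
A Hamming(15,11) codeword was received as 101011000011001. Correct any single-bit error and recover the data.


Syndrome = 9: error at position 9

Data: 11101011001 (corrected bit 9)


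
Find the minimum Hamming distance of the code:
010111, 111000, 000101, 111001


Comparing all pairs, minimum distance: 1
Can detect 0 errors, correct 0 errors

1


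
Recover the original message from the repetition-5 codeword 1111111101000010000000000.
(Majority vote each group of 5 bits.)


Groups: 11111, 11101, 00001, 00000, 00000
Majority votes: 11000

11000


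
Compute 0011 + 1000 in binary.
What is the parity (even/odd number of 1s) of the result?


0011 = 3
1000 = 8
Sum = 11 = 1011
1s count = 3

odd parity (3 ones in 1011)


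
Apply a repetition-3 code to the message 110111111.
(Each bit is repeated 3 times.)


Each bit -> 3 copies

111111000111111111111111111


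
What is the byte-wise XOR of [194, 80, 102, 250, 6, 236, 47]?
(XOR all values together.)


XOR chain: 194 ^ 80 ^ 102 ^ 250 ^ 6 ^ 236 ^ 47 = 203

203


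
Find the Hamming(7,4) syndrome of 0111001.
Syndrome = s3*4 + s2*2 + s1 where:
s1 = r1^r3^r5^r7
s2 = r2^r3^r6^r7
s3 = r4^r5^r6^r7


s1=0, s2=1, s3=0

Syndrome = 2 (error at position 2)


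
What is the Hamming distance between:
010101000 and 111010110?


XOR: 101111110
Count of 1s: 7

7


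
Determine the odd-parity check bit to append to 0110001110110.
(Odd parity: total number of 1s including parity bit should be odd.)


Number of 1s in data: 7
Parity bit: 0

0


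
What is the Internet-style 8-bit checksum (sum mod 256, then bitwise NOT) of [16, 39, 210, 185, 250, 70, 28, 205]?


Sum = 1003 mod 256 = 235
Complement = 20

20


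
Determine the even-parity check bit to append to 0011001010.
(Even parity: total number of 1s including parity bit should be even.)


Number of 1s in data: 4
Parity bit: 0

0


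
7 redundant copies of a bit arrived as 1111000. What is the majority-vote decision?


Ones: 4 out of 7
Threshold: 4

1 (4/7 voted 1)


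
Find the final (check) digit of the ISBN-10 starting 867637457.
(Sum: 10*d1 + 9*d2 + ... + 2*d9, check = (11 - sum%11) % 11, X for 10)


Weighted sum: 330
330 mod 11 = 0

Check digit: 0


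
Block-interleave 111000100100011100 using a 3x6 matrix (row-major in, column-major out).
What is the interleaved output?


Matrix:
  111000
  100100
  011100
Read columns: 110101101011000000

110101101011000000


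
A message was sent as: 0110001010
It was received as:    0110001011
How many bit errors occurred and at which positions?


XOR: 0000000001

1 error(s) at position(s): 9


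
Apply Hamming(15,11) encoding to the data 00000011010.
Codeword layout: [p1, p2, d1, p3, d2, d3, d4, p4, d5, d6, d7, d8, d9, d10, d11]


Parity bits: p1=1, p2=0, p3=0, p4=1

100000010011010


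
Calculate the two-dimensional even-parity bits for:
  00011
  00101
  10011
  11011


Row parities: 0010
Column parities: 01110

Row P: 0010, Col P: 01110, Corner: 1


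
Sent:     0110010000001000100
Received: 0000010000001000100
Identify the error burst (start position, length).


XOR: 0110000000000000000

Burst at position 1, length 2


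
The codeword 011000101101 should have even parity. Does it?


Number of 1s: 6

Yes, parity is correct (6 ones)


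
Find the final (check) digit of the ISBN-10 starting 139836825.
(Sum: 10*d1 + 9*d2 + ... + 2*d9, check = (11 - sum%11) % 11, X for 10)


Weighted sum: 261
261 mod 11 = 8

Check digit: 3


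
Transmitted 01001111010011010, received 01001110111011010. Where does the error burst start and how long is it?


XOR: 00000001101000000

Burst at position 7, length 4


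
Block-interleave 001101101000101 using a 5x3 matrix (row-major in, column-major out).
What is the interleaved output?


Matrix:
  001
  101
  101
  000
  101
Read columns: 011010000011101

011010000011101


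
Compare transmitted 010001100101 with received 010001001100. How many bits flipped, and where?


XOR: 000000101001

3 error(s) at position(s): 6, 8, 11


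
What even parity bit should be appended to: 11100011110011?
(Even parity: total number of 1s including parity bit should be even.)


Number of 1s in data: 9
Parity bit: 1

1


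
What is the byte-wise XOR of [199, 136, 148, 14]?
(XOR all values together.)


XOR chain: 199 ^ 136 ^ 148 ^ 14 = 213

213


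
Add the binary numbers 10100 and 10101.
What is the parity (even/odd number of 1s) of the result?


10100 = 20
10101 = 21
Sum = 41 = 101001
1s count = 3

odd parity (3 ones in 101001)


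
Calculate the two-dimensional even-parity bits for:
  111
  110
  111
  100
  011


Row parities: 10110
Column parities: 001

Row P: 10110, Col P: 001, Corner: 1


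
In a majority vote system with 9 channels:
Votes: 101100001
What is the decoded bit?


Ones: 4 out of 9
Threshold: 5

0 (4/9 voted 1)


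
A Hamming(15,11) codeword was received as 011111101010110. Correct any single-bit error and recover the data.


Syndrome = 0: no error detected

Data: 11111010110 (no errors)


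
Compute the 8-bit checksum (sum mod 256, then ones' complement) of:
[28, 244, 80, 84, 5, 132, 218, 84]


Sum = 875 mod 256 = 107
Complement = 148

148


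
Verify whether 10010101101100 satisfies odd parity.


Number of 1s: 7

Yes, parity is correct (7 ones)


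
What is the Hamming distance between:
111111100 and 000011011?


XOR: 111100111
Count of 1s: 7

7


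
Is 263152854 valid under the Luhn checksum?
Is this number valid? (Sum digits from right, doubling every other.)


Luhn sum = 32
32 mod 10 = 2

Invalid (Luhn sum mod 10 = 2)


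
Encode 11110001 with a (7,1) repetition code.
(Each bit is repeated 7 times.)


Each bit -> 7 copies

11111111111111111111111111110000000000000000000001111111


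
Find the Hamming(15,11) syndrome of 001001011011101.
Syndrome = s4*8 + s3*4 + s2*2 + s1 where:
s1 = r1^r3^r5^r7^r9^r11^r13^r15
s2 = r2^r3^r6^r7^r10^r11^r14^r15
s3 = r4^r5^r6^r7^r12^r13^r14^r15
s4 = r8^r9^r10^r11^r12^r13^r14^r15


s1=1, s2=0, s3=0, s4=0

Syndrome = 1 (error at position 1)


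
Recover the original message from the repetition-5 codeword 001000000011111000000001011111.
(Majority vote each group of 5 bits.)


Groups: 00100, 00000, 11111, 00000, 00010, 11111
Majority votes: 001001

001001


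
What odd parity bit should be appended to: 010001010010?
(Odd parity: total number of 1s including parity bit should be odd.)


Number of 1s in data: 4
Parity bit: 1

1


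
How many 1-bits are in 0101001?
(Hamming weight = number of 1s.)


Counting 1s in 0101001

3


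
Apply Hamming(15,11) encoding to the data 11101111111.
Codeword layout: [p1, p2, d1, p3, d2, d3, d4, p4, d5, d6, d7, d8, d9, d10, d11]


Parity bits: p1=0, p2=0, p3=0, p4=1

001011011111111


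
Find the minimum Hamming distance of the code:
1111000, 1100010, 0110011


Comparing all pairs, minimum distance: 3
Can detect 2 errors, correct 1 errors

3


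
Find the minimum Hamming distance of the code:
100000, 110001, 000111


Comparing all pairs, minimum distance: 2
Can detect 1 errors, correct 0 errors

2


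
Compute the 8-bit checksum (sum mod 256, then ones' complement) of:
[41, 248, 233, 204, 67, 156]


Sum = 949 mod 256 = 181
Complement = 74

74


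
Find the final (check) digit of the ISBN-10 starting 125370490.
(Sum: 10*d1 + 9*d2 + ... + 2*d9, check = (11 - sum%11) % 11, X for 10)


Weighted sum: 174
174 mod 11 = 9

Check digit: 2


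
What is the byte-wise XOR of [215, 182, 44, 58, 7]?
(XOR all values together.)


XOR chain: 215 ^ 182 ^ 44 ^ 58 ^ 7 = 112

112


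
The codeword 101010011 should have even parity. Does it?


Number of 1s: 5

No, parity error (5 ones)


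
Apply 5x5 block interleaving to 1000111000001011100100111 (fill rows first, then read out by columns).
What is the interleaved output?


Matrix:
  10001
  11000
  00101
  11001
  00111
Read columns: 1101001010001010000110111

1101001010001010000110111


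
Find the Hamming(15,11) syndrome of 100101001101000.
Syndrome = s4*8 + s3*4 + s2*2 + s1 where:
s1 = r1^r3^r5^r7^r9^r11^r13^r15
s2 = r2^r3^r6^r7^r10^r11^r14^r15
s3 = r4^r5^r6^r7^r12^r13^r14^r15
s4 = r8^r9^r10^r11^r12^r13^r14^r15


s1=0, s2=0, s3=1, s4=1

Syndrome = 12 (error at position 12)


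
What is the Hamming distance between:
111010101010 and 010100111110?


XOR: 101110010100
Count of 1s: 6

6


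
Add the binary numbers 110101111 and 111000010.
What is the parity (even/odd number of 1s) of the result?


110101111 = 431
111000010 = 450
Sum = 881 = 1101110001
1s count = 6

even parity (6 ones in 1101110001)


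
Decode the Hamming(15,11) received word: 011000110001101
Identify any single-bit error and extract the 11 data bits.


Syndrome = 0: no error detected

Data: 10010001101 (no errors)


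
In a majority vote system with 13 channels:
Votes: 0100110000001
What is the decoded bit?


Ones: 4 out of 13
Threshold: 7

0 (4/13 voted 1)


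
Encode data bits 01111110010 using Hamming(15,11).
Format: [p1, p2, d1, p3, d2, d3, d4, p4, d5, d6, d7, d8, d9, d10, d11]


Parity bits: p1=0, p2=1, p3=0, p4=0

010011101110010


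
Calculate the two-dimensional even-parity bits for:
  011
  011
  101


Row parities: 000
Column parities: 101

Row P: 000, Col P: 101, Corner: 0


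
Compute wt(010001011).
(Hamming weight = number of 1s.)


Counting 1s in 010001011

4


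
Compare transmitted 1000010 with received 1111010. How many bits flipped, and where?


XOR: 0111000

3 error(s) at position(s): 1, 2, 3


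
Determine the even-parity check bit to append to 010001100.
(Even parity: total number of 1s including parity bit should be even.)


Number of 1s in data: 3
Parity bit: 1

1


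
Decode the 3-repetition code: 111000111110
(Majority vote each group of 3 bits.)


Groups: 111, 000, 111, 110
Majority votes: 1011

1011


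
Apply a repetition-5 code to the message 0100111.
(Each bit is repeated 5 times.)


Each bit -> 5 copies

00000111110000000000111111111111111


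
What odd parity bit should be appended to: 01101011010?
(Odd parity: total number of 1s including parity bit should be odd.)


Number of 1s in data: 6
Parity bit: 1

1


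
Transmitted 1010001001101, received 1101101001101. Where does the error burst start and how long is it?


XOR: 0111100000000

Burst at position 1, length 4


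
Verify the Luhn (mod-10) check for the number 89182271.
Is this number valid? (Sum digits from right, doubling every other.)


Luhn sum = 38
38 mod 10 = 8

Invalid (Luhn sum mod 10 = 8)


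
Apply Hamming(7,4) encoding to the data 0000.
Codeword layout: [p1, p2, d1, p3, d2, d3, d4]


Parity bits: p1=0, p2=0, p3=0

0000000


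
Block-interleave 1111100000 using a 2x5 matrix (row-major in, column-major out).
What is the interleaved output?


Matrix:
  11111
  00000
Read columns: 1010101010

1010101010


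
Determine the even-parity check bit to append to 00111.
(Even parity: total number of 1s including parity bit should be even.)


Number of 1s in data: 3
Parity bit: 1

1


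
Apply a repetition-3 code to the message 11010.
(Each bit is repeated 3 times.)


Each bit -> 3 copies

111111000111000


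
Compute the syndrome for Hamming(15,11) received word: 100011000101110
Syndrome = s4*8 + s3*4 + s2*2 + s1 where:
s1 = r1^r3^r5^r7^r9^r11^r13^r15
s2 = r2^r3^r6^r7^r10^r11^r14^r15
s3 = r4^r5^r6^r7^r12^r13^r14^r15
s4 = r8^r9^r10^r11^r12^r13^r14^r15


s1=1, s2=1, s3=1, s4=0

Syndrome = 7 (error at position 7)


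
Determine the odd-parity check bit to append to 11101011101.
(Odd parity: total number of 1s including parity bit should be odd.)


Number of 1s in data: 8
Parity bit: 1

1


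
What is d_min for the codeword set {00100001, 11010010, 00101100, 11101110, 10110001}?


Comparing all pairs, minimum distance: 2
Can detect 1 errors, correct 0 errors

2


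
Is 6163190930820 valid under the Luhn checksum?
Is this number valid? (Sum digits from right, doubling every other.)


Luhn sum = 54
54 mod 10 = 4

Invalid (Luhn sum mod 10 = 4)


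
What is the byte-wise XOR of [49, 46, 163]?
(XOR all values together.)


XOR chain: 49 ^ 46 ^ 163 = 188

188


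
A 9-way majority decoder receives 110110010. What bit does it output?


Ones: 5 out of 9
Threshold: 5

1 (5/9 voted 1)


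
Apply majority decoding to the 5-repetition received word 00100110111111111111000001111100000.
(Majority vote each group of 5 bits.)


Groups: 00100, 11011, 11111, 11111, 00000, 11111, 00000
Majority votes: 0111010

0111010


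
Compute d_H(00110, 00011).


XOR: 00101
Count of 1s: 2

2


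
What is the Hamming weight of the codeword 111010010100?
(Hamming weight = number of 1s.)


Counting 1s in 111010010100

6


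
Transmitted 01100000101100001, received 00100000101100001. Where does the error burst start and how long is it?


XOR: 01000000000000000

Burst at position 1, length 1


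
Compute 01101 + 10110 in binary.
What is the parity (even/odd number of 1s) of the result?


01101 = 13
10110 = 22
Sum = 35 = 100011
1s count = 3

odd parity (3 ones in 100011)


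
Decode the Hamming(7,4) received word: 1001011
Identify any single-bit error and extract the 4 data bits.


Syndrome = 4: error at position 4

Data: 0011 (corrected bit 4)


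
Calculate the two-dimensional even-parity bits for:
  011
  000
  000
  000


Row parities: 0000
Column parities: 011

Row P: 0000, Col P: 011, Corner: 0


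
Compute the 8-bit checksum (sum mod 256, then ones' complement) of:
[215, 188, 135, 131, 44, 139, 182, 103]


Sum = 1137 mod 256 = 113
Complement = 142

142


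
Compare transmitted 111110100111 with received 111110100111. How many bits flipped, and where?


XOR: 000000000000

0 errors (received matches sent)


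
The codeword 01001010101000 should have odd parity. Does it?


Number of 1s: 5

Yes, parity is correct (5 ones)


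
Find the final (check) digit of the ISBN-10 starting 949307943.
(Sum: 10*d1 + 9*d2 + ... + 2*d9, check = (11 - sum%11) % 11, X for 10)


Weighted sum: 308
308 mod 11 = 0

Check digit: 0


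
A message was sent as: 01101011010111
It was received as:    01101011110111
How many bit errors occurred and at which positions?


XOR: 00000000100000

1 error(s) at position(s): 8


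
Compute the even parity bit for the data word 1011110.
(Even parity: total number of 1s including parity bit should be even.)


Number of 1s in data: 5
Parity bit: 1

1


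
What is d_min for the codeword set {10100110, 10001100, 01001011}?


Comparing all pairs, minimum distance: 3
Can detect 2 errors, correct 1 errors

3


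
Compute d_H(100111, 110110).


XOR: 010001
Count of 1s: 2

2


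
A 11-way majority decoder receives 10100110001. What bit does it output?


Ones: 5 out of 11
Threshold: 6

0 (5/11 voted 1)


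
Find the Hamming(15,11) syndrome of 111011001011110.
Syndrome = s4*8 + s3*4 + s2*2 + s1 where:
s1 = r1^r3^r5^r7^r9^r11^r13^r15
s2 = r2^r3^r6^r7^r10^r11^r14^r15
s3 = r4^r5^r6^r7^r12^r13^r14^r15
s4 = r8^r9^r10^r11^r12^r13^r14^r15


s1=0, s2=1, s3=1, s4=1

Syndrome = 14 (error at position 14)


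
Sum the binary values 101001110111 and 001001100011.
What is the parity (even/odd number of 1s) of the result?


101001110111 = 2679
001001100011 = 611
Sum = 3290 = 110011011010
1s count = 7

odd parity (7 ones in 110011011010)


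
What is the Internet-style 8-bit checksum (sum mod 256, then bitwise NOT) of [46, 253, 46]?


Sum = 345 mod 256 = 89
Complement = 166

166


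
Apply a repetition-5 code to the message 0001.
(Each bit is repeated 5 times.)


Each bit -> 5 copies

00000000000000011111


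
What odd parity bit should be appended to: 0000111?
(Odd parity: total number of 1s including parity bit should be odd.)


Number of 1s in data: 3
Parity bit: 0

0


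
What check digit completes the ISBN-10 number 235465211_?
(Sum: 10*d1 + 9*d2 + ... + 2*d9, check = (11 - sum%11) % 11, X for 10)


Weighted sum: 189
189 mod 11 = 2

Check digit: 9


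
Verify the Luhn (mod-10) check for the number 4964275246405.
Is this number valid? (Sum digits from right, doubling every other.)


Luhn sum = 59
59 mod 10 = 9

Invalid (Luhn sum mod 10 = 9)


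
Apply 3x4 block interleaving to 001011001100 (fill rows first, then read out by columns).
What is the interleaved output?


Matrix:
  0010
  1100
  1100
Read columns: 011011100000

011011100000


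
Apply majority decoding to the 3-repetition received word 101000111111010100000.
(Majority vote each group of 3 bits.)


Groups: 101, 000, 111, 111, 010, 100, 000
Majority votes: 1011000

1011000


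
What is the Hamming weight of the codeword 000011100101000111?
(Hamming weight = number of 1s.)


Counting 1s in 000011100101000111

8


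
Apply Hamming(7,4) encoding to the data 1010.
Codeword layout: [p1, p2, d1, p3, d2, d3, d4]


Parity bits: p1=1, p2=0, p3=1

1011010


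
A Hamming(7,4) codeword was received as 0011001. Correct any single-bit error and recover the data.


Syndrome = 0: no error detected

Data: 1001 (no errors)


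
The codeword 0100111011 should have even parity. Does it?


Number of 1s: 6

Yes, parity is correct (6 ones)


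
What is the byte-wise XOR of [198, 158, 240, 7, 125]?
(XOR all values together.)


XOR chain: 198 ^ 158 ^ 240 ^ 7 ^ 125 = 210

210


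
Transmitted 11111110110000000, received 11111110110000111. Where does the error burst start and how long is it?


XOR: 00000000000000111

Burst at position 14, length 3


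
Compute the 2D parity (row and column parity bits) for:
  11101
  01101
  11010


Row parities: 011
Column parities: 01010

Row P: 011, Col P: 01010, Corner: 0


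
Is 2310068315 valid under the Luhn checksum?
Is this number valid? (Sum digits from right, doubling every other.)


Luhn sum = 32
32 mod 10 = 2

Invalid (Luhn sum mod 10 = 2)


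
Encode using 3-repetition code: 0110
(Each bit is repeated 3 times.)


Each bit -> 3 copies

000111111000


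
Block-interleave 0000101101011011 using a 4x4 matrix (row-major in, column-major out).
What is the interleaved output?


Matrix:
  0000
  1011
  0101
  1011
Read columns: 0101001001010111

0101001001010111


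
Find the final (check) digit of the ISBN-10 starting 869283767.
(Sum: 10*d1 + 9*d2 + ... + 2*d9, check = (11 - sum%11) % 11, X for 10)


Weighted sum: 343
343 mod 11 = 2

Check digit: 9


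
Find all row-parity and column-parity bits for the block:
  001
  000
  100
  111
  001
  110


Row parities: 101110
Column parities: 101

Row P: 101110, Col P: 101, Corner: 0


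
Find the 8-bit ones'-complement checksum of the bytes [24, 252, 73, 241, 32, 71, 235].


Sum = 928 mod 256 = 160
Complement = 95

95


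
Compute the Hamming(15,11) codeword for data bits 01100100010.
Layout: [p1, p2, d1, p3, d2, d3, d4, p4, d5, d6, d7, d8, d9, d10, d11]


Parity bits: p1=1, p2=1, p3=1, p4=0

110111000100010


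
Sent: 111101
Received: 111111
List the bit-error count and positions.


XOR: 000010

1 error(s) at position(s): 4


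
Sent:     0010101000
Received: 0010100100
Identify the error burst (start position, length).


XOR: 0000001100

Burst at position 6, length 2


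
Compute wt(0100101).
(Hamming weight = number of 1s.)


Counting 1s in 0100101

3


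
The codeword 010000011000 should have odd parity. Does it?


Number of 1s: 3

Yes, parity is correct (3 ones)


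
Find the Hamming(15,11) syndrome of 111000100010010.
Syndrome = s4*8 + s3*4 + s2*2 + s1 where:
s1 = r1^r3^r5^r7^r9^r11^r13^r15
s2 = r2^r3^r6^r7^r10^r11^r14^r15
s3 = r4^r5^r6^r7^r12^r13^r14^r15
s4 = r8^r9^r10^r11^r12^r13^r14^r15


s1=0, s2=1, s3=0, s4=0

Syndrome = 2 (error at position 2)


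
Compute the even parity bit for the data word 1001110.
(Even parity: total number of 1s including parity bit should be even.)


Number of 1s in data: 4
Parity bit: 0

0


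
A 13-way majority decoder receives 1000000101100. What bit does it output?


Ones: 4 out of 13
Threshold: 7

0 (4/13 voted 1)


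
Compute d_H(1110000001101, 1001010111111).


XOR: 0111010110010
Count of 1s: 7

7


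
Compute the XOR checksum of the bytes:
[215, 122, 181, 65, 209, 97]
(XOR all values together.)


XOR chain: 215 ^ 122 ^ 181 ^ 65 ^ 209 ^ 97 = 233

233


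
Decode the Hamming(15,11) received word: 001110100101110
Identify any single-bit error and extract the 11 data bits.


Syndrome = 0: no error detected

Data: 11010101110 (no errors)


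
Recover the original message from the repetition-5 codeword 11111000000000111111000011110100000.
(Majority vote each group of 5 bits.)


Groups: 11111, 00000, 00001, 11111, 00001, 11101, 00000
Majority votes: 1001010

1001010


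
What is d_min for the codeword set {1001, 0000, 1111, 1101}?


Comparing all pairs, minimum distance: 1
Can detect 0 errors, correct 0 errors

1


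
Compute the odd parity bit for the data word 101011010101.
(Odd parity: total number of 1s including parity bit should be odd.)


Number of 1s in data: 7
Parity bit: 0

0


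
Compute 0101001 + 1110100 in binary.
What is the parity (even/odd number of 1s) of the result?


0101001 = 41
1110100 = 116
Sum = 157 = 10011101
1s count = 5

odd parity (5 ones in 10011101)


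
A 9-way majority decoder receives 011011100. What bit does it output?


Ones: 5 out of 9
Threshold: 5

1 (5/9 voted 1)


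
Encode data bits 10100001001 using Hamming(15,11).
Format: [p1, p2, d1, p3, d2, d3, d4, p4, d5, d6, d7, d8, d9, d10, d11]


Parity bits: p1=0, p2=1, p3=1, p4=0

011101000001001


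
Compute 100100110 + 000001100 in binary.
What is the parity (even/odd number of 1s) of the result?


100100110 = 294
000001100 = 12
Sum = 306 = 100110010
1s count = 4

even parity (4 ones in 100110010)


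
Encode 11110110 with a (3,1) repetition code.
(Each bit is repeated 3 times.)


Each bit -> 3 copies

111111111111000111111000


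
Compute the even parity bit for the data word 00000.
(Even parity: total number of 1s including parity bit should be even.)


Number of 1s in data: 0
Parity bit: 0

0


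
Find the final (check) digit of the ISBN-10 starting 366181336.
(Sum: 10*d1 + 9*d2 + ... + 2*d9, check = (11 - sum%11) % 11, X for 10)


Weighted sum: 225
225 mod 11 = 5

Check digit: 6


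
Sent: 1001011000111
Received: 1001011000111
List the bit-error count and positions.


XOR: 0000000000000

0 errors (received matches sent)


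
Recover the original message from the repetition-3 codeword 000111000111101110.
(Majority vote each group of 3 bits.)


Groups: 000, 111, 000, 111, 101, 110
Majority votes: 010111

010111


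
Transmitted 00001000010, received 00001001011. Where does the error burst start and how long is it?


XOR: 00000001001

Burst at position 7, length 4


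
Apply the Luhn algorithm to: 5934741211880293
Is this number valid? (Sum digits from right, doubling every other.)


Luhn sum = 65
65 mod 10 = 5

Invalid (Luhn sum mod 10 = 5)


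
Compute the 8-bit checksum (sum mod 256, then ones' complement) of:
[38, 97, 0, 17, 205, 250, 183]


Sum = 790 mod 256 = 22
Complement = 233

233


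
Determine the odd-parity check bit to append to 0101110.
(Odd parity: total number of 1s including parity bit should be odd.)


Number of 1s in data: 4
Parity bit: 1

1


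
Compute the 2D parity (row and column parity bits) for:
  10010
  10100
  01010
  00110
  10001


Row parities: 00000
Column parities: 11011

Row P: 00000, Col P: 11011, Corner: 0


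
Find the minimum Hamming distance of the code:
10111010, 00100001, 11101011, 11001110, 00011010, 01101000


Comparing all pairs, minimum distance: 2
Can detect 1 errors, correct 0 errors

2


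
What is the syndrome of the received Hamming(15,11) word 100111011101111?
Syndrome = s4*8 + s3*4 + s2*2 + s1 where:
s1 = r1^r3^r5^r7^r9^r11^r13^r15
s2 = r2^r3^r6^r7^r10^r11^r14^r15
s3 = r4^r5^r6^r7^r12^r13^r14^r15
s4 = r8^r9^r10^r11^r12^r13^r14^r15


s1=1, s2=0, s3=1, s4=1

Syndrome = 13 (error at position 13)


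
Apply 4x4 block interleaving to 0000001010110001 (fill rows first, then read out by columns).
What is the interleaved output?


Matrix:
  0000
  0010
  1011
  0001
Read columns: 0010000001100011

0010000001100011


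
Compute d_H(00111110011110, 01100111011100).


XOR: 01011001000010
Count of 1s: 5

5


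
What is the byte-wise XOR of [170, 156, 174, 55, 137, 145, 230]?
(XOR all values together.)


XOR chain: 170 ^ 156 ^ 174 ^ 55 ^ 137 ^ 145 ^ 230 = 81

81


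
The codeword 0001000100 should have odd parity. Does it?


Number of 1s: 2

No, parity error (2 ones)


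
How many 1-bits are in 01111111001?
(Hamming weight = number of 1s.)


Counting 1s in 01111111001

8


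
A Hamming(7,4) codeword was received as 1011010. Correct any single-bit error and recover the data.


Syndrome = 0: no error detected

Data: 1010 (no errors)


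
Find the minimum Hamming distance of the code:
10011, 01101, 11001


Comparing all pairs, minimum distance: 2
Can detect 1 errors, correct 0 errors

2


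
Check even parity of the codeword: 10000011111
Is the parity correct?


Number of 1s: 6

Yes, parity is correct (6 ones)


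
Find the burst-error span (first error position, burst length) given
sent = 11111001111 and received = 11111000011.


XOR: 00000001100

Burst at position 7, length 2


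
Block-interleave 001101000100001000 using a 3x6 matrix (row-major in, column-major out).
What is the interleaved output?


Matrix:
  001101
  000100
  001000
Read columns: 000000101110000100

000000101110000100


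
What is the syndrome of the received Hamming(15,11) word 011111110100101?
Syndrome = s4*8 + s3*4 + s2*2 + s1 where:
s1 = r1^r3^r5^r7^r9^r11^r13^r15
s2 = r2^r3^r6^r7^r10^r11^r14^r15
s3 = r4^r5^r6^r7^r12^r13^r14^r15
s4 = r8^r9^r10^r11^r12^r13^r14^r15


s1=1, s2=0, s3=0, s4=0

Syndrome = 1 (error at position 1)


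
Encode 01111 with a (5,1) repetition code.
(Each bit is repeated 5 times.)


Each bit -> 5 copies

0000011111111111111111111


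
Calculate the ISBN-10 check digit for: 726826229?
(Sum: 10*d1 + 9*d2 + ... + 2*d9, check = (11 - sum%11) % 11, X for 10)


Weighted sum: 266
266 mod 11 = 2

Check digit: 9


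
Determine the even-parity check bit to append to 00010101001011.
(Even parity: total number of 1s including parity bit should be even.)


Number of 1s in data: 6
Parity bit: 0

0


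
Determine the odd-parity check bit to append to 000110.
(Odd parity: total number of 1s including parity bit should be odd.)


Number of 1s in data: 2
Parity bit: 1

1


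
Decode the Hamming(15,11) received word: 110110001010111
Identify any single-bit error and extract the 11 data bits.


Syndrome = 12: error at position 12

Data: 01001011111 (corrected bit 12)


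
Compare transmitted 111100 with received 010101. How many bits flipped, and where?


XOR: 101001

3 error(s) at position(s): 0, 2, 5


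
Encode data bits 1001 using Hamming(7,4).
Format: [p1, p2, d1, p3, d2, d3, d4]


Parity bits: p1=0, p2=0, p3=1

0011001


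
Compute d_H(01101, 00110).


XOR: 01011
Count of 1s: 3

3


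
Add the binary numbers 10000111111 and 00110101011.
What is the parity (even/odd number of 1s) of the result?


10000111111 = 1087
00110101011 = 427
Sum = 1514 = 10111101010
1s count = 7

odd parity (7 ones in 10111101010)


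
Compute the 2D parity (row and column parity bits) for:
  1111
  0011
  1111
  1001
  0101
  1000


Row parities: 000001
Column parities: 0111

Row P: 000001, Col P: 0111, Corner: 1


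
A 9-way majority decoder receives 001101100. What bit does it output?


Ones: 4 out of 9
Threshold: 5

0 (4/9 voted 1)


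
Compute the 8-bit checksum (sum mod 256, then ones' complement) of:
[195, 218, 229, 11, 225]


Sum = 878 mod 256 = 110
Complement = 145

145


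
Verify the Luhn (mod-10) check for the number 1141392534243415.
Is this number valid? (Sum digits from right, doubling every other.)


Luhn sum = 71
71 mod 10 = 1

Invalid (Luhn sum mod 10 = 1)


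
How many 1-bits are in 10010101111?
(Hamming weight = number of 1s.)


Counting 1s in 10010101111

7


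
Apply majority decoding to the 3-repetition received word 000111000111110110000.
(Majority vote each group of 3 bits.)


Groups: 000, 111, 000, 111, 110, 110, 000
Majority votes: 0101110

0101110


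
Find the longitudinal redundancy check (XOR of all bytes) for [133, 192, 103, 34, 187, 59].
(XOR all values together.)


XOR chain: 133 ^ 192 ^ 103 ^ 34 ^ 187 ^ 59 = 128

128


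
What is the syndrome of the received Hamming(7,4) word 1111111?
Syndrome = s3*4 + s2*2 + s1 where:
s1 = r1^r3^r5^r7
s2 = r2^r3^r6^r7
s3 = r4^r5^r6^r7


s1=0, s2=0, s3=0

Syndrome = 0 (no error)


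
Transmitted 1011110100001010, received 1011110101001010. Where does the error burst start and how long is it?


XOR: 0000000001000000

Burst at position 9, length 1


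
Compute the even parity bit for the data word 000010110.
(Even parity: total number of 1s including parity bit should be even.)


Number of 1s in data: 3
Parity bit: 1

1


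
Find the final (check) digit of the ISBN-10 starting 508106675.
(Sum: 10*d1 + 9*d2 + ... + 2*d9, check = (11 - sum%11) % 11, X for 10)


Weighted sum: 206
206 mod 11 = 8

Check digit: 3


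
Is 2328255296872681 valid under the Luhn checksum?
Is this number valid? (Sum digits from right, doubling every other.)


Luhn sum = 78
78 mod 10 = 8

Invalid (Luhn sum mod 10 = 8)


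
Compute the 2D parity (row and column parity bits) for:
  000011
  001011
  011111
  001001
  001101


Row parities: 01101
Column parities: 010011

Row P: 01101, Col P: 010011, Corner: 1


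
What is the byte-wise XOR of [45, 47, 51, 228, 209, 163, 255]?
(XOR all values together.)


XOR chain: 45 ^ 47 ^ 51 ^ 228 ^ 209 ^ 163 ^ 255 = 88

88


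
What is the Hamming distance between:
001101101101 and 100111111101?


XOR: 101010010000
Count of 1s: 4

4


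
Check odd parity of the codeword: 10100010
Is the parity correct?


Number of 1s: 3

Yes, parity is correct (3 ones)


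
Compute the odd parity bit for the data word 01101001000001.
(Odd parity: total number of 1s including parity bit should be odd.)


Number of 1s in data: 5
Parity bit: 0

0


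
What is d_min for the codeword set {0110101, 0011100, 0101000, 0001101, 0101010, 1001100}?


Comparing all pairs, minimum distance: 1
Can detect 0 errors, correct 0 errors

1


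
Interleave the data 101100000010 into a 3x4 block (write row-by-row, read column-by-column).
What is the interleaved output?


Matrix:
  1011
  0000
  0010
Read columns: 100000101100

100000101100


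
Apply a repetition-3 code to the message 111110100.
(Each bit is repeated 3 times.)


Each bit -> 3 copies

111111111111111000111000000


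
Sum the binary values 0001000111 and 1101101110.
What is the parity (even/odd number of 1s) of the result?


0001000111 = 71
1101101110 = 878
Sum = 949 = 1110110101
1s count = 7

odd parity (7 ones in 1110110101)


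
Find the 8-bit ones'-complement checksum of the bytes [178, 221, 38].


Sum = 437 mod 256 = 181
Complement = 74

74


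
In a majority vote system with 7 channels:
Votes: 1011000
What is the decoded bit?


Ones: 3 out of 7
Threshold: 4

0 (3/7 voted 1)


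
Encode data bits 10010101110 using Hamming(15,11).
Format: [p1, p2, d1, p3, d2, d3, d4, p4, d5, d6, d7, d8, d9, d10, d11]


Parity bits: p1=1, p2=0, p3=0, p4=0

101000100101110


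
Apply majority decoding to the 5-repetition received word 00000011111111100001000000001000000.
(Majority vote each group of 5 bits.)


Groups: 00000, 01111, 11111, 00001, 00000, 00010, 00000
Majority votes: 0110000

0110000


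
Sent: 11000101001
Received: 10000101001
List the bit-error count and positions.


XOR: 01000000000

1 error(s) at position(s): 1


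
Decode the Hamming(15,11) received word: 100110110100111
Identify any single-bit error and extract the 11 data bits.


Syndrome = 9: error at position 9

Data: 01011100111 (corrected bit 9)


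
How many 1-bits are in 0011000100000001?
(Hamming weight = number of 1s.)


Counting 1s in 0011000100000001

4


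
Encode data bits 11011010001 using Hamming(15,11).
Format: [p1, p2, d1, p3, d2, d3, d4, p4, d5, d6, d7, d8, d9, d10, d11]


Parity bits: p1=0, p2=0, p3=1, p4=1

001110111010001


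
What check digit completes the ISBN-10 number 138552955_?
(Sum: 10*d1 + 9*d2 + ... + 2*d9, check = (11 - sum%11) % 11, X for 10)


Weighted sum: 237
237 mod 11 = 6

Check digit: 5


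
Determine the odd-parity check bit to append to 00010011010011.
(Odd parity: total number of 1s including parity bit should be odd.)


Number of 1s in data: 6
Parity bit: 1

1


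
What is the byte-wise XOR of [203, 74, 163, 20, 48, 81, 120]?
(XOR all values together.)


XOR chain: 203 ^ 74 ^ 163 ^ 20 ^ 48 ^ 81 ^ 120 = 47

47


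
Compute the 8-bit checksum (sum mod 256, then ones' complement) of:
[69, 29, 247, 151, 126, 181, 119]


Sum = 922 mod 256 = 154
Complement = 101

101


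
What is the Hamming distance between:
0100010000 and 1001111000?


XOR: 1101101000
Count of 1s: 5

5


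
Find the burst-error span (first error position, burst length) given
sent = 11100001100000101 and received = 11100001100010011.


XOR: 00000000000010110

Burst at position 12, length 4


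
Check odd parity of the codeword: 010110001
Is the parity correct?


Number of 1s: 4

No, parity error (4 ones)


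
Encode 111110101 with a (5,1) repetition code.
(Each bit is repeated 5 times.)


Each bit -> 5 copies

111111111111111111111111100000111110000011111


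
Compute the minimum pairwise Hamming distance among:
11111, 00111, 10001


Comparing all pairs, minimum distance: 2
Can detect 1 errors, correct 0 errors

2


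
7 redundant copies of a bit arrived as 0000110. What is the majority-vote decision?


Ones: 2 out of 7
Threshold: 4

0 (2/7 voted 1)


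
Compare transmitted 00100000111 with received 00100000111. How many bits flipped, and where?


XOR: 00000000000

0 errors (received matches sent)


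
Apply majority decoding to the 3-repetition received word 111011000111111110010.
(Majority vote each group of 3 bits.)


Groups: 111, 011, 000, 111, 111, 110, 010
Majority votes: 1101110

1101110


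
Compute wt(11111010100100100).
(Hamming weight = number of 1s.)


Counting 1s in 11111010100100100

9


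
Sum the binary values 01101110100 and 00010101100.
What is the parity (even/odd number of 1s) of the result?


01101110100 = 884
00010101100 = 172
Sum = 1056 = 10000100000
1s count = 2

even parity (2 ones in 10000100000)


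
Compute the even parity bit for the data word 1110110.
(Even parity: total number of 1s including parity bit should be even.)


Number of 1s in data: 5
Parity bit: 1

1


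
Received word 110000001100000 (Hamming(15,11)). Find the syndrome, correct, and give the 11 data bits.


Syndrome = 0: no error detected

Data: 00001100000 (no errors)


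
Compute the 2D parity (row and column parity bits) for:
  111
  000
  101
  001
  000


Row parities: 10010
Column parities: 011

Row P: 10010, Col P: 011, Corner: 0
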